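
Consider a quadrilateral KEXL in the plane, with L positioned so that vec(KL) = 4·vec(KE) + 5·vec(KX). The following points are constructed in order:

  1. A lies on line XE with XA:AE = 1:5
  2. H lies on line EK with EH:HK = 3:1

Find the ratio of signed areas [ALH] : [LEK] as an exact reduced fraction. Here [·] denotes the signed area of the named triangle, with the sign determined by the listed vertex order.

Set K = (0, 0), E = (1, 0), X = (0, 1), L = (4, 5); any affine frame gives the same invariant.
1. A lies on line XE with XA:AE = 1:5 ⇒ A = (1/6, 5/6)
2. H lies on line EK with EH:HK = 3:1 ⇒ H = (1/4, 0)
2·[ALH] = -85/24, 2·[LEK] = -5
[ALH]:[LEK] = -85/24:-5 = 17/24

[ALH]:[LEK] = 17/24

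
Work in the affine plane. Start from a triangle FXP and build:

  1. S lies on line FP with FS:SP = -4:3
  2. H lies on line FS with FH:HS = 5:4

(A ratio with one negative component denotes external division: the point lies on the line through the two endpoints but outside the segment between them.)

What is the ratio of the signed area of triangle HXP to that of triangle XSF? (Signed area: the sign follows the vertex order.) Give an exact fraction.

[HXP]:[XSF] = -11/36

Set F = (0, 0), X = (1, 0), P = (0, 1); any affine frame gives the same invariant.
1. S lies on line FP with FS:SP = -4:3 ⇒ S = (0, 4)
2. H lies on line FS with FH:HS = 5:4 ⇒ H = (0, 20/9)
2·[HXP] = -11/9, 2·[XSF] = 4
[HXP]:[XSF] = -11/9:4 = -11/36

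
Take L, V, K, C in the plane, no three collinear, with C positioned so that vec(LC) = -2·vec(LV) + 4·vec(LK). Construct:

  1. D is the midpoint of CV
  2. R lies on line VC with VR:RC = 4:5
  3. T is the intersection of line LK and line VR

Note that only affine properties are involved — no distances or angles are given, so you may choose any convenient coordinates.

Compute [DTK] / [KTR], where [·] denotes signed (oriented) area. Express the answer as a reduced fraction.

Work in coordinates with L = (0, 0), V = (1, 0), K = (0, 1), C = (-2, 4).
1. D is the midpoint of CV ⇒ D = (-1/2, 2)
2. R lies on line VC with VR:RC = 4:5 ⇒ R = (-1/3, 16/9)
3. T is the intersection of line LK and line VR ⇒ T = (0, 4/3)
2·[DTK] = -1/6, 2·[KTR] = 1/9
[DTK]:[KTR] = -1/6:1/9 = -3/2

[DTK]:[KTR] = -3/2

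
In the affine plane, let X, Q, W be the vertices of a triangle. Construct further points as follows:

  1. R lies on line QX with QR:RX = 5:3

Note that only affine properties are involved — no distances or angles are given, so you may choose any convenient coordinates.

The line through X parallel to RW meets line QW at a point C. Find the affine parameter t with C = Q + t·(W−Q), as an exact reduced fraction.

Assign X = (0, 0), Q = (1, 0), W = (0, 1) — the answer is frame-independent, so this choice is without loss of generality.
1. R lies on line QX with QR:RX = 5:3 ⇒ R = (3/8, 0)
through X parallel to RW: direction (-3/8, 1); meets QW at C = (-3/5, 8/5)
C = Q + t·(W−Q) with t = 8/5

t = 8/5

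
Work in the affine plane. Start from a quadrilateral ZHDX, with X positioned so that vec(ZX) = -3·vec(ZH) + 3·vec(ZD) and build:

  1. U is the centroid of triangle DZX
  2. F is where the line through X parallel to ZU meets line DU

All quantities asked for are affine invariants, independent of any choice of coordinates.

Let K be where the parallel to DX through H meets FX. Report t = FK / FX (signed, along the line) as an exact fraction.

Work in coordinates with Z = (0, 0), H = (1, 0), D = (0, 1), X = (-3, 3).
1. U is the centroid of triangle DZX ⇒ U = (-1, 4/3)
2. F is where the line through X parallel to ZU meets line DU ⇒ F = (-2, 5/3)
through H parallel to DX: direction (-3, 2); meets FX at K = (-5/2, 7/3)
K = F + t·(X−F) with t = 1/2

t = 1/2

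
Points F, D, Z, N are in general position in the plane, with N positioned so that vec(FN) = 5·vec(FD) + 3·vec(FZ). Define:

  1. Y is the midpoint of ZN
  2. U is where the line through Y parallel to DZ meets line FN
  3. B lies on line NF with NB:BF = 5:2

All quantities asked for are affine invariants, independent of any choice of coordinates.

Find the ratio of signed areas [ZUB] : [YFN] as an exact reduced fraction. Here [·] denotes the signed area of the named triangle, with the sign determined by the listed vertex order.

Set F = (0, 0), D = (1, 0), Z = (0, 1), N = (5, 3); any affine frame gives the same invariant.
1. Y is the midpoint of ZN ⇒ Y = (5/2, 2)
2. U is where the line through Y parallel to DZ meets line FN ⇒ U = (45/16, 27/16)
3. B lies on line NF with NB:BF = 5:2 ⇒ B = (10/7, 6/7)
2·[ZUB] = -155/112, 2·[YFN] = 5/2
[ZUB]:[YFN] = -155/112:5/2 = -31/56

[ZUB]:[YFN] = -31/56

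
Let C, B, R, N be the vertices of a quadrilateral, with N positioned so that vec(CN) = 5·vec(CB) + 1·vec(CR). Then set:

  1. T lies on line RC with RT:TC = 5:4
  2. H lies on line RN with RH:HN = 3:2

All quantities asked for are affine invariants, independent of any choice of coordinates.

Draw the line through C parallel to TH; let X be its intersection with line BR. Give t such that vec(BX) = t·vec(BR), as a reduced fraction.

t = 5/32

Choose coordinates C = (0, 0), B = (1, 0), R = (0, 1), N = (5, 1).
1. T lies on line RC with RT:TC = 5:4 ⇒ T = (0, 4/9)
2. H lies on line RN with RH:HN = 3:2 ⇒ H = (3, 1)
through C parallel to TH: direction (3, 5/9); meets BR at X = (27/32, 5/32)
X = B + t·(R−B) with t = 5/32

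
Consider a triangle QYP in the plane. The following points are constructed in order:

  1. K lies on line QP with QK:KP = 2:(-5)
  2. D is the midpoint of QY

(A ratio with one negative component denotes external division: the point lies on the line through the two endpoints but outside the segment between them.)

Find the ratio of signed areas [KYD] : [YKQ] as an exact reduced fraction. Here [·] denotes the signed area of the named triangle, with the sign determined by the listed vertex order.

[KYD]:[YKQ] = -1/2

Choose coordinates Q = (0, 0), Y = (1, 0), P = (0, 1).
1. K lies on line QP with QK:KP = 2:(-5) ⇒ K = (0, -2/3)
2. D is the midpoint of QY ⇒ D = (1/2, 0)
2·[KYD] = 1/3, 2·[YKQ] = -2/3
[KYD]:[YKQ] = 1/3:-2/3 = -1/2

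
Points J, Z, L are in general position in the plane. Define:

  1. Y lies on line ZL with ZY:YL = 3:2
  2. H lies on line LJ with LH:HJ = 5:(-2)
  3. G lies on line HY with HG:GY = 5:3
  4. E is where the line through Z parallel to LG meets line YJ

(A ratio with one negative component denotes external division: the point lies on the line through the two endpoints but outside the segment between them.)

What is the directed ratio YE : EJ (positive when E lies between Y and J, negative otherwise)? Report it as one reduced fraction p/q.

Work in coordinates with J = (0, 0), Z = (1, 0), L = (0, 1).
1. Y lies on line ZL with ZY:YL = 3:2 ⇒ Y = (2/5, 3/5)
2. H lies on line LJ with LH:HJ = 5:(-2) ⇒ H = (0, -2/3)
3. G lies on line HY with HG:GY = 5:3 ⇒ G = (1/4, 1/8)
4. E is where the line through Z parallel to LG meets line YJ ⇒ E = (7/10, 21/20)
E = Y + t·(J−Y) with t = -3/4, so YE:EJ = t:(1−t) = -3/4:7/4

YE:EJ = -3/7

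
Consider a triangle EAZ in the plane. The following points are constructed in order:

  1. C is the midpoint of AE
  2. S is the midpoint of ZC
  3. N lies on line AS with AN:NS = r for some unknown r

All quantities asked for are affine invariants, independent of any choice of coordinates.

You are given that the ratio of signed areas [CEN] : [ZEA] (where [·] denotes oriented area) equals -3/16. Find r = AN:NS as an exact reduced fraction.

r = 3

Set E = (0, 0), A = (1, 0), Z = (0, 1); any affine frame gives the same invariant.
1. C is the midpoint of AE ⇒ C = (1/2, 0)
2. S is the midpoint of ZC ⇒ S = (1/4, 1/2)
3. With AN:NS = r, write λ = r/(r+1) so N = A + λ·(S−A); N is affine-linear in λ
Every point depending on N is an affine combination of N and λ-independent points, so each such coordinate is linear in λ; the λ² term in each signed area is a multiple of (S−A)×(S−A) = 0, so 2·[CEN] and 2·[ZEA] are each linear in λ. Evaluating at λ=0 and λ=1:
  2·[CEN] = -1/4·λ,   2·[ZEA] = 1
So [CEN]:[ZEA] = (-1/4·λ) / (1). Setting this equal to -3/16:
  -1/4·λ = -3/16·(1)  ⇒  λ = 3/4
Then r = λ/(1−λ) = (3/4)/(1/4) = 3. Check: with r = 3, N = (7/16, 3/8) and [CEN]:[ZEA] = -3/16 as required.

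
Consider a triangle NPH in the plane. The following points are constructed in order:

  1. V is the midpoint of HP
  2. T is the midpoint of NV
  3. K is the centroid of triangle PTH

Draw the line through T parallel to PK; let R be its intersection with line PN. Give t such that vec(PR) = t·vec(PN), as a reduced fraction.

t = 2/5

Work in coordinates with N = (0, 0), P = (1, 0), H = (0, 1).
1. V is the midpoint of HP ⇒ V = (1/2, 1/2)
2. T is the midpoint of NV ⇒ T = (1/4, 1/4)
3. K is the centroid of triangle PTH ⇒ K = (5/12, 5/12)
through T parallel to PK: direction (-7/12, 5/12); meets PN at R = (3/5, 0)
R = P + t·(N−P) with t = 2/5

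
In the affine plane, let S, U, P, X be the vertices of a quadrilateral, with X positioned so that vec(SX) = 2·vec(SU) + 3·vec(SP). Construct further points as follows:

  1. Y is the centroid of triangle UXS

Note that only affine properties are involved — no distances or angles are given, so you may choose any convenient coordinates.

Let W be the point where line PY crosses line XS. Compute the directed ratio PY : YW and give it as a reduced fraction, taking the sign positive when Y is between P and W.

Set S = (0, 0), U = (1, 0), P = (0, 1), X = (2, 3); any affine frame gives the same invariant.
1. Y is the centroid of triangle UXS ⇒ Y = (1, 1)
line PY meets XS at W = (2/3, 1)
Y = P + t·(W−P) with t = 3/2, so PY:YW = 3/2:-1/2

PY:YW = -3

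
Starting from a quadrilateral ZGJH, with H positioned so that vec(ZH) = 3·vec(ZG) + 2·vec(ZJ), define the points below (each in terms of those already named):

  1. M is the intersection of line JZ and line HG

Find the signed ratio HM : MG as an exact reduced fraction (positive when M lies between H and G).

Assign Z = (0, 0), G = (1, 0), J = (0, 1), H = (3, 2) — the answer is frame-independent, so this choice is without loss of generality.
1. M is the intersection of line JZ and line HG ⇒ M = (0, -1)
M = H + t·(G−H) with t = 3/2, so HM:MG = t:(1−t) = 3/2:-1/2

HM:MG = -3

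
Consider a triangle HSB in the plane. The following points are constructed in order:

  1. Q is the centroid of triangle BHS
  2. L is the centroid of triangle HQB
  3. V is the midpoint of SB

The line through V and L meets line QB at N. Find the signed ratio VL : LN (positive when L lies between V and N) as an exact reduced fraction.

VL:LN = -5/2

Choose coordinates H = (0, 0), S = (1, 0), B = (0, 1).
1. Q is the centroid of triangle BHS ⇒ Q = (1/3, 1/3)
2. L is the centroid of triangle HQB ⇒ L = (1/9, 4/9)
3. V is the midpoint of SB ⇒ V = (1/2, 1/2)
line VL meets QB at N = (4/15, 7/15)
L = V + t·(N−V) with t = 5/3, so VL:LN = 5/3:-2/3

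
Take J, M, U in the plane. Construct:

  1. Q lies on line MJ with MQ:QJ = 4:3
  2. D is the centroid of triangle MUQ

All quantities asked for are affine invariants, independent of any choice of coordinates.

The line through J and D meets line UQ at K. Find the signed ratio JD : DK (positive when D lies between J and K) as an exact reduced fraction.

Choose coordinates J = (0, 0), M = (1, 0), U = (0, 1).
1. Q lies on line MJ with MQ:QJ = 4:3 ⇒ Q = (3/7, 0)
2. D is the centroid of triangle MUQ ⇒ D = (10/21, 1/3)
line JD meets UQ at K = (30/91, 3/13)
D = J + t·(K−J) with t = 13/9, so JD:DK = 13/9:-4/9

JD:DK = -13/4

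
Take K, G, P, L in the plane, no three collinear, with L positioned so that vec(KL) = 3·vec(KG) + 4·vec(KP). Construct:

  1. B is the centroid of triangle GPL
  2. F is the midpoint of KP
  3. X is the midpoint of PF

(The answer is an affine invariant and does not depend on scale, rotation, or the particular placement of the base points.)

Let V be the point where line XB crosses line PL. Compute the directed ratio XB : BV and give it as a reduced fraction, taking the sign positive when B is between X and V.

Set K = (0, 0), G = (1, 0), P = (0, 1), L = (3, 4); any affine frame gives the same invariant.
1. B is the centroid of triangle GPL ⇒ B = (4/3, 5/3)
2. F is the midpoint of KP ⇒ F = (0, 1/2)
3. X is the midpoint of PF ⇒ X = (0, 3/4)
line XB meets PL at V = (-4/5, 1/5)
B = X + t·(V−X) with t = -5/3, so XB:BV = -5/3:8/3

XB:BV = -5/8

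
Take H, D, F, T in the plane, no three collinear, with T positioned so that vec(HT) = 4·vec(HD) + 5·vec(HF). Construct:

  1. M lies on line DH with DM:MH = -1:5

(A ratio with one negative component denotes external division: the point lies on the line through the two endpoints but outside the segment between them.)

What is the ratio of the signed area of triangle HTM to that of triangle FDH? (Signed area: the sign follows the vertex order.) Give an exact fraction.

[HTM]:[FDH] = 25/4

Work in coordinates with H = (0, 0), D = (1, 0), F = (0, 1), T = (4, 5).
1. M lies on line DH with DM:MH = -1:5 ⇒ M = (5/4, 0)
2·[HTM] = -25/4, 2·[FDH] = -1
[HTM]:[FDH] = -25/4:-1 = 25/4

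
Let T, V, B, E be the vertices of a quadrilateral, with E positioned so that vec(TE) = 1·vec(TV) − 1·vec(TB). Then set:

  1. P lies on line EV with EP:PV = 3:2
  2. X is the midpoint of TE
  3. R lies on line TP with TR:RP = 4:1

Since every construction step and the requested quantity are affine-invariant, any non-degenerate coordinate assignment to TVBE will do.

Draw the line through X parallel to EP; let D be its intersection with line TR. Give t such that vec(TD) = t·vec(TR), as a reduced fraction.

Assign T = (0, 0), V = (1, 0), B = (0, 1), E = (1, -1) — the answer is frame-independent, so this choice is without loss of generality.
1. P lies on line EV with EP:PV = 3:2 ⇒ P = (1, -2/5)
2. X is the midpoint of TE ⇒ X = (1/2, -1/2)
3. R lies on line TP with TR:RP = 4:1 ⇒ R = (4/5, -8/25)
through X parallel to EP: direction (0, 3/5); meets TR at D = (1/2, -1/5)
D = T + t·(R−T) with t = 5/8

t = 5/8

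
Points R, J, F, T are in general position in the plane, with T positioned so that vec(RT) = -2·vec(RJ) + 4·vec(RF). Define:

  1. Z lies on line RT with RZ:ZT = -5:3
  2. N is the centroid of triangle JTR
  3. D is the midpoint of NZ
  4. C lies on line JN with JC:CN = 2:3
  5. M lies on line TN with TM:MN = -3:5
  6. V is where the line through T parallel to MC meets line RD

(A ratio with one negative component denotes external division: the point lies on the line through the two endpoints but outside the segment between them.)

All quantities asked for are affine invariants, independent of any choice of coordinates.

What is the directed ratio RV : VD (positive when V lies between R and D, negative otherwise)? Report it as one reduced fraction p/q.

Assign R = (0, 0), J = (1, 0), F = (0, 1), T = (-2, 4) — the answer is frame-independent, so this choice is without loss of generality.
1. Z lies on line RT with RZ:ZT = -5:3 ⇒ Z = (-5, 10)
2. N is the centroid of triangle JTR ⇒ N = (-1/3, 4/3)
3. D is the midpoint of NZ ⇒ D = (-8/3, 17/3)
4. C lies on line JN with JC:CN = 2:3 ⇒ C = (7/15, 8/15)
5. M lies on line TN with TM:MN = -3:5 ⇒ M = (-9/2, 8)
6. V is where the line through T parallel to MC meets line RD ⇒ V = (-1184/741, 2516/741)
V = R + t·(D−R) with t = 148/247, so RV:VD = t:(1−t) = 148/247:99/247

RV:VD = 148/99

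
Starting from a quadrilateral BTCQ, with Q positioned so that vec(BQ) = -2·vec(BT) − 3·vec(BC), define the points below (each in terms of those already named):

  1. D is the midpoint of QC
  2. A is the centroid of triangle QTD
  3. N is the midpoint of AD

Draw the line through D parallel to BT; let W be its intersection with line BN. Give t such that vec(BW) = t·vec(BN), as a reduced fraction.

Choose coordinates B = (0, 0), T = (1, 0), C = (0, 1), Q = (-2, -3).
1. D is the midpoint of QC ⇒ D = (-1, -1)
2. A is the centroid of triangle QTD ⇒ A = (-2/3, -4/3)
3. N is the midpoint of AD ⇒ N = (-5/6, -7/6)
through D parallel to BT: direction (1, 0); meets BN at W = (-5/7, -1)
W = B + t·(N−B) with t = 6/7

t = 6/7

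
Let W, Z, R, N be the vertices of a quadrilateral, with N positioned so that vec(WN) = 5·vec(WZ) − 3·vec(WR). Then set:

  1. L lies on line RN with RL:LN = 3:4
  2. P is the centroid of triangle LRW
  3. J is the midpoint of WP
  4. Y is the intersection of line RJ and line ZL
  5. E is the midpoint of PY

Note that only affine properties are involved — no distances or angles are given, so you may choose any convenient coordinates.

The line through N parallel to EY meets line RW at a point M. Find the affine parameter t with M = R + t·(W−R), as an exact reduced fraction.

t = 7/78

Choose coordinates W = (0, 0), Z = (1, 0), R = (0, 1), N = (5, -3).
1. L lies on line RN with RL:LN = 3:4 ⇒ L = (15/7, -5/7)
2. P is the centroid of triangle LRW ⇒ P = (5/7, 2/21)
3. J is the midpoint of WP ⇒ J = (5/14, 1/21)
4. Y is the intersection of line RJ and line ZL ⇒ Y = (9/49, 25/49)
5. E is the midpoint of PY ⇒ E = (22/49, 89/294)
through N parallel to EY: direction (-13/49, 61/294); meets RW at M = (0, 71/78)
M = R + t·(W−R) with t = 7/78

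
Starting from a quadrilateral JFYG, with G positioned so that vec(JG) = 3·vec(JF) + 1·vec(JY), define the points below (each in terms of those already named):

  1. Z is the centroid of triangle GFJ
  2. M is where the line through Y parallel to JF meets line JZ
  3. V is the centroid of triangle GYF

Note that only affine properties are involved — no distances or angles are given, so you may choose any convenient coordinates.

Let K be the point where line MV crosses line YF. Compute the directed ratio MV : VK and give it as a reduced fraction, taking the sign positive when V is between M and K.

MV:VK = 3

Set J = (0, 0), F = (1, 0), Y = (0, 1), G = (3, 1); any affine frame gives the same invariant.
1. Z is the centroid of triangle GFJ ⇒ Z = (4/3, 1/3)
2. M is where the line through Y parallel to JF meets line JZ ⇒ M = (4, 1)
3. V is the centroid of triangle GYF ⇒ V = (4/3, 2/3)
line MV meets YF at K = (4/9, 5/9)
V = M + t·(K−M) with t = 3/4, so MV:VK = 3/4:1/4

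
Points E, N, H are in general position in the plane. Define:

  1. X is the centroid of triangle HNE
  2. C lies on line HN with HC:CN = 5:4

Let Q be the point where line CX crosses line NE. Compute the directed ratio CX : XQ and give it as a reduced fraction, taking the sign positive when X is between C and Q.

CX:XQ = 1/3

Choose coordinates E = (0, 0), N = (1, 0), H = (0, 1).
1. X is the centroid of triangle HNE ⇒ X = (1/3, 1/3)
2. C lies on line HN with HC:CN = 5:4 ⇒ C = (5/9, 4/9)
line CX meets NE at Q = (-1/3, 0)
X = C + t·(Q−C) with t = 1/4, so CX:XQ = 1/4:3/4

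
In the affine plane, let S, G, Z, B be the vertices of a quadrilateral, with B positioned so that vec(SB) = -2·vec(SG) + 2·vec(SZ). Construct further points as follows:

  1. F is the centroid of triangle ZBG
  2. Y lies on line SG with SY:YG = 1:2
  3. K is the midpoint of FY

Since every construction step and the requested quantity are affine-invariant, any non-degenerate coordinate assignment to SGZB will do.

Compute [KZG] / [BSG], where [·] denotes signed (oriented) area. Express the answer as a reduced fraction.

Choose coordinates S = (0, 0), G = (1, 0), Z = (0, 1), B = (-2, 2).
1. F is the centroid of triangle ZBG ⇒ F = (-1/3, 1)
2. Y lies on line SG with SY:YG = 1:2 ⇒ Y = (1/3, 0)
3. K is the midpoint of FY ⇒ K = (0, 1/2)
2·[KZG] = -1/2, 2·[BSG] = 2
[KZG]:[BSG] = -1/2:2 = -1/4

[KZG]:[BSG] = -1/4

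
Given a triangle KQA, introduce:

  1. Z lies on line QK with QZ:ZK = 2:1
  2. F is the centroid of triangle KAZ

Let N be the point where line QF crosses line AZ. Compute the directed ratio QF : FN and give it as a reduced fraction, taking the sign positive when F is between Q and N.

Set K = (0, 0), Q = (1, 0), A = (0, 1); any affine frame gives the same invariant.
1. Z lies on line QK with QZ:ZK = 2:1 ⇒ Z = (1/3, 0)
2. F is the centroid of triangle KAZ ⇒ F = (1/9, 1/3)
line QF meets AZ at N = (5/21, 2/7)
F = Q + t·(N−Q) with t = 7/6, so QF:FN = 7/6:-1/6

QF:FN = -7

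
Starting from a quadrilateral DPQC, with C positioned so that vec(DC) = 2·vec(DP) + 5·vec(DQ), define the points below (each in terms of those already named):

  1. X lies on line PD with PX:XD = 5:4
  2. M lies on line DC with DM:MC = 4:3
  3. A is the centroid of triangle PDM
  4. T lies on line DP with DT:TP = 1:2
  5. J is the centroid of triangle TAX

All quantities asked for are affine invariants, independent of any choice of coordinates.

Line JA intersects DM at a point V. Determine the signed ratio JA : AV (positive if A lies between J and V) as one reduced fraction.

Choose coordinates D = (0, 0), P = (1, 0), Q = (0, 1), C = (2, 5).
1. X lies on line PD with PX:XD = 5:4 ⇒ X = (4/9, 0)
2. M lies on line DC with DM:MC = 4:3 ⇒ M = (8/7, 20/7)
3. A is the centroid of triangle PDM ⇒ A = (5/7, 20/21)
4. T lies on line DP with DT:TP = 1:2 ⇒ T = (1/3, 0)
5. J is the centroid of triangle TAX ⇒ J = (94/189, 20/63)
line JA meets DM at V = (8/3, 20/3)
A = J + t·(V−J) with t = 1/10, so JA:AV = 1/10:9/10

JA:AV = 1/9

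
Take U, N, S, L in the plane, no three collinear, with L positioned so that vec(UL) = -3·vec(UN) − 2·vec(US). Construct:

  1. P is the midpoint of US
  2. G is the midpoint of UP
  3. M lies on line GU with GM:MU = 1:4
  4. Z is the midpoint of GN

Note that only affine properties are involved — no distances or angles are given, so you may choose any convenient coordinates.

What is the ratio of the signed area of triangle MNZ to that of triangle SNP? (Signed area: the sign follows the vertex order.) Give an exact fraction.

Work in coordinates with U = (0, 0), N = (1, 0), S = (0, 1), L = (-3, -2).
1. P is the midpoint of US ⇒ P = (0, 1/2)
2. G is the midpoint of UP ⇒ G = (0, 1/4)
3. M lies on line GU with GM:MU = 1:4 ⇒ M = (0, 1/5)
4. Z is the midpoint of GN ⇒ Z = (1/2, 1/8)
2·[MNZ] = 1/40, 2·[SNP] = -1/2
[MNZ]:[SNP] = 1/40:-1/2 = -1/20

[MNZ]:[SNP] = -1/20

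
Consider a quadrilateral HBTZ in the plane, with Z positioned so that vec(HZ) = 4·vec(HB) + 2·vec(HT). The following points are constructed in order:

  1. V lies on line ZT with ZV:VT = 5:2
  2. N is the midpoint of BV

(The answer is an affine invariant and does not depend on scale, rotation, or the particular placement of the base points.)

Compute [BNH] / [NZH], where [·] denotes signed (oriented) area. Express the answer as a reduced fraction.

[BNH]:[NZH] = -3/2

Set H = (0, 0), B = (1, 0), T = (0, 1), Z = (4, 2); any affine frame gives the same invariant.
1. V lies on line ZT with ZV:VT = 5:2 ⇒ V = (8/7, 9/7)
2. N is the midpoint of BV ⇒ N = (15/14, 9/14)
2·[BNH] = 9/14, 2·[NZH] = -3/7
[BNH]:[NZH] = 9/14:-3/7 = -3/2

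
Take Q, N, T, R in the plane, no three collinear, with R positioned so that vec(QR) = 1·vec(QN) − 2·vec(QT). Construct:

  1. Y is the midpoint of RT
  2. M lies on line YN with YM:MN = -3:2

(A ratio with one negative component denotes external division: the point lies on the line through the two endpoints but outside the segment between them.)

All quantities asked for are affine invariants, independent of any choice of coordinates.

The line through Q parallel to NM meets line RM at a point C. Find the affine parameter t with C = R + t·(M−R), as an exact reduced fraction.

t = 3/2

Choose coordinates Q = (0, 0), N = (1, 0), T = (0, 1), R = (1, -2).
1. Y is the midpoint of RT ⇒ Y = (1/2, -1/2)
2. M lies on line YN with YM:MN = -3:2 ⇒ M = (2, 1)
through Q parallel to NM: direction (1, 1); meets RM at C = (5/2, 5/2)
C = R + t·(M−R) with t = 3/2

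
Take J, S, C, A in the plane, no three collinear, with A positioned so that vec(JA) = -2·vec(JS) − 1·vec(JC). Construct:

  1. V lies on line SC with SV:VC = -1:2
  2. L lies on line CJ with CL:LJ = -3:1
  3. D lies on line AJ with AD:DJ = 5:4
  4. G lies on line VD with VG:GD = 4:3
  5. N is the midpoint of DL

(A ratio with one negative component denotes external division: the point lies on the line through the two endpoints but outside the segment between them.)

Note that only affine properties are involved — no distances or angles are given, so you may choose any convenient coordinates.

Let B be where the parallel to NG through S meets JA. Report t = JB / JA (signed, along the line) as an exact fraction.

t = -53/306

Assign J = (0, 0), S = (1, 0), C = (0, 1), A = (-2, -1) — the answer is frame-independent, so this choice is without loss of generality.
1. V lies on line SC with SV:VC = -1:2 ⇒ V = (2, -1)
2. L lies on line CJ with CL:LJ = -3:1 ⇒ L = (0, -1/2)
3. D lies on line AJ with AD:DJ = 5:4 ⇒ D = (-8/9, -4/9)
4. G lies on line VD with VG:GD = 4:3 ⇒ G = (22/63, -43/63)
5. N is the midpoint of DL ⇒ N = (-4/9, -17/36)
through S parallel to NG: direction (50/63, -53/252); meets JA at B = (53/153, 53/306)
B = J + t·(A−J) with t = -53/306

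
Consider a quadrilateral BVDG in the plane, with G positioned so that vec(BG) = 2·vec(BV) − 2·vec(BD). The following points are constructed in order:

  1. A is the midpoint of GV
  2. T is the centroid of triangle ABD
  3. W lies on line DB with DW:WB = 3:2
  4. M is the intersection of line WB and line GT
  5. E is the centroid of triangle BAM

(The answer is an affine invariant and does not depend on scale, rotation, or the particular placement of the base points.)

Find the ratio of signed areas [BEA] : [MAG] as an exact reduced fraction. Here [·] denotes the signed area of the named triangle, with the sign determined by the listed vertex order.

[BEA]:[MAG] = 1/2

Choose coordinates B = (0, 0), V = (1, 0), D = (0, 1), G = (2, -2).
1. A is the midpoint of GV ⇒ A = (3/2, -1)
2. T is the centroid of triangle ABD ⇒ T = (1/2, 0)
3. W lies on line DB with DW:WB = 3:2 ⇒ W = (0, 2/5)
4. M is the intersection of line WB and line GT ⇒ M = (0, 2/3)
5. E is the centroid of triangle BAM ⇒ E = (1/2, -1/9)
2·[BEA] = -1/3, 2·[MAG] = -2/3
[BEA]:[MAG] = -1/3:-2/3 = 1/2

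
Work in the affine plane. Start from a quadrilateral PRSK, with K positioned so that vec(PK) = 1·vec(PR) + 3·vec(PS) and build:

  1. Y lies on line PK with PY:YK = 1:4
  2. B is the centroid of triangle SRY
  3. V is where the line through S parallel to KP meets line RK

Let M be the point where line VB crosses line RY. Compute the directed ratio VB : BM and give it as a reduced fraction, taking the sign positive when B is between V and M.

Set P = (0, 0), R = (1, 0), S = (0, 1), K = (1, 3); any affine frame gives the same invariant.
1. Y lies on line PK with PY:YK = 1:4 ⇒ Y = (1/5, 3/5)
2. B is the centroid of triangle SRY ⇒ B = (2/5, 8/15)
3. V is where the line through S parallel to KP meets line RK ⇒ V = (1, 4)
line VB meets RY at M = (91/235, 108/235)
B = V + t·(M−V) with t = 47/48, so VB:BM = 47/48:1/48

VB:BM = 47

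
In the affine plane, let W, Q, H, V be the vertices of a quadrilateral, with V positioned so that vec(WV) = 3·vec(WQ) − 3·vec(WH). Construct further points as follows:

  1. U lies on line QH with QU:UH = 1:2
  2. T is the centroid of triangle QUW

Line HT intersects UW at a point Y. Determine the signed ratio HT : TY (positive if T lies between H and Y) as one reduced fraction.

HT:TY = -7

Assign W = (0, 0), Q = (1, 0), H = (0, 1), V = (3, -3) — the answer is frame-independent, so this choice is without loss of generality.
1. U lies on line QH with QU:UH = 1:2 ⇒ U = (2/3, 1/3)
2. T is the centroid of triangle QUW ⇒ T = (5/9, 1/9)
line HT meets UW at Y = (10/21, 5/21)
T = H + t·(Y−H) with t = 7/6, so HT:TY = 7/6:-1/6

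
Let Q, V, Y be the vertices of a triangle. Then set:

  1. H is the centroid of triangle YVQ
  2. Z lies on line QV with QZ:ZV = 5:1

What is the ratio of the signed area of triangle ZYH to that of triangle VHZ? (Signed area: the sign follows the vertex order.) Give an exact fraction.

Choose coordinates Q = (0, 0), V = (1, 0), Y = (0, 1).
1. H is the centroid of triangle YVQ ⇒ H = (1/3, 1/3)
2. Z lies on line QV with QZ:ZV = 5:1 ⇒ Z = (5/6, 0)
2·[ZYH] = 2/9, 2·[VHZ] = 1/18
[ZYH]:[VHZ] = 2/9:1/18 = 4

[ZYH]:[VHZ] = 4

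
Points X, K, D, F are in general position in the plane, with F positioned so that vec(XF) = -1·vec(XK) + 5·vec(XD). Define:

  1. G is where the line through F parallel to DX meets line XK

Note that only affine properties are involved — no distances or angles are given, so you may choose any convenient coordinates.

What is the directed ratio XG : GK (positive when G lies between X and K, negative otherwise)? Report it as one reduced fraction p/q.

XG:GK = -1/2

Set X = (0, 0), K = (1, 0), D = (0, 1), F = (-1, 5); any affine frame gives the same invariant.
1. G is where the line through F parallel to DX meets line XK ⇒ G = (-1, 0)
G = X + t·(K−X) with t = -1, so XG:GK = t:(1−t) = -1:2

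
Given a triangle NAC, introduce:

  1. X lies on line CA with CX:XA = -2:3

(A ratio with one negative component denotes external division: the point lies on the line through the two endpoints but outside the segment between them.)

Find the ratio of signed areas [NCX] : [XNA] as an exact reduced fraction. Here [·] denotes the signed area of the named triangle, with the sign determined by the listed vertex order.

[NCX]:[XNA] = 2/3

Assign N = (0, 0), A = (1, 0), C = (0, 1) — the answer is frame-independent, so this choice is without loss of generality.
1. X lies on line CA with CX:XA = -2:3 ⇒ X = (-2, 3)
2·[NCX] = 2, 2·[XNA] = 3
[NCX]:[XNA] = 2:3 = 2/3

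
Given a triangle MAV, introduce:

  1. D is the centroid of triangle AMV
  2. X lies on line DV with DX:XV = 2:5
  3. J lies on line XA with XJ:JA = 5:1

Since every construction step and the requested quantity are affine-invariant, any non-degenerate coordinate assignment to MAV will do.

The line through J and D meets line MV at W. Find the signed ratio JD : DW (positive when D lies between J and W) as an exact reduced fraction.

Work in coordinates with M = (0, 0), A = (1, 0), V = (0, 1).
1. D is the centroid of triangle AMV ⇒ D = (1/3, 1/3)
2. X lies on line DV with DX:XV = 2:5 ⇒ X = (5/21, 11/21)
3. J lies on line XA with XJ:JA = 5:1 ⇒ J = (55/63, 11/126)
line JD meets MV at W = (0, 33/68)
D = J + t·(W−J) with t = 34/55, so JD:DW = 34/55:21/55

JD:DW = 34/21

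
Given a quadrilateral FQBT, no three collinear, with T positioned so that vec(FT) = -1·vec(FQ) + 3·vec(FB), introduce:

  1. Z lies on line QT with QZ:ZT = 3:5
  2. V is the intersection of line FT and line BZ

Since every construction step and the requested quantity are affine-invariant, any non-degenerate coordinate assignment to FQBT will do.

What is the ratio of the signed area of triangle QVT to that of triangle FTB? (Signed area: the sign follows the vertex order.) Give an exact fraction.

Assign F = (0, 0), Q = (1, 0), B = (0, 1), T = (-1, 3) — the answer is frame-independent, so this choice is without loss of generality.
1. Z lies on line QT with QZ:ZT = 3:5 ⇒ Z = (1/4, 9/8)
2. V is the intersection of line FT and line BZ ⇒ V = (-2/7, 6/7)
2·[QVT] = -15/7, 2·[FTB] = -1
[QVT]:[FTB] = -15/7:-1 = 15/7

[QVT]:[FTB] = 15/7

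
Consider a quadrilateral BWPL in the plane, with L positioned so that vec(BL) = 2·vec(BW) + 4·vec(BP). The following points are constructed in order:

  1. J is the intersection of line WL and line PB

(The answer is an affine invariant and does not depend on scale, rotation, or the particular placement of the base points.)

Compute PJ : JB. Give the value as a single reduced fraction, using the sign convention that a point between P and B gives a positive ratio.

Work in coordinates with B = (0, 0), W = (1, 0), P = (0, 1), L = (2, 4).
1. J is the intersection of line WL and line PB ⇒ J = (0, -4)
J = P + t·(B−P) with t = 5, so PJ:JB = t:(1−t) = 5:-4

PJ:JB = -5/4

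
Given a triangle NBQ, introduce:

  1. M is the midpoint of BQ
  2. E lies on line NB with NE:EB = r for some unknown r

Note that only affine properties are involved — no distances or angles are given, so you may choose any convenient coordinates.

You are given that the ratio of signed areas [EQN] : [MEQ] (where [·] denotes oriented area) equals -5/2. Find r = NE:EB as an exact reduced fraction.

r = 5/4

Choose coordinates N = (0, 0), B = (1, 0), Q = (0, 1).
1. M is the midpoint of BQ ⇒ M = (1/2, 1/2)
2. With NE:EB = r, write λ = r/(r+1) so E = N + λ·(B−N); E is affine-linear in λ
Every point depending on E is an affine combination of E and λ-independent points, so each such coordinate is linear in λ; the λ² term in each signed area is a multiple of (B−N)×(B−N) = 0, so 2·[EQN] and 2·[MEQ] are each linear in λ. Evaluating at λ=0 and λ=1:
  2·[EQN] = λ,   2·[MEQ] = 1/2·λ − 1/2
So [EQN]:[MEQ] = (λ) / (1/2·λ − 1/2). Setting this equal to -5/2:
  λ = -5/2·(1/2·λ − 1/2)  ⇒  λ = 5/9
Then r = λ/(1−λ) = (5/9)/(4/9) = 5/4. Check: with r = 5/4, E = (5/9, 0) and [EQN]:[MEQ] = -5/2 as required.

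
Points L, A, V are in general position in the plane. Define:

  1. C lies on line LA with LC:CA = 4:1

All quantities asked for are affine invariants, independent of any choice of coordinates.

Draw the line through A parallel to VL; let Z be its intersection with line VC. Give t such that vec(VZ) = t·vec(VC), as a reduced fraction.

Choose coordinates L = (0, 0), A = (1, 0), V = (0, 1).
1. C lies on line LA with LC:CA = 4:1 ⇒ C = (4/5, 0)
through A parallel to VL: direction (0, -1); meets VC at Z = (1, -1/4)
Z = V + t·(C−V) with t = 5/4

t = 5/4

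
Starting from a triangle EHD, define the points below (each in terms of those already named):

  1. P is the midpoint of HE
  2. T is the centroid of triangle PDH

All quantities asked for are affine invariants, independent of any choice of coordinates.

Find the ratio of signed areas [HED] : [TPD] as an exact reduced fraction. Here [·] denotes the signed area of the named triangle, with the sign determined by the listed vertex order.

[HED]:[TPD] = 6

Assign E = (0, 0), H = (1, 0), D = (0, 1) — the answer is frame-independent, so this choice is without loss of generality.
1. P is the midpoint of HE ⇒ P = (1/2, 0)
2. T is the centroid of triangle PDH ⇒ T = (1/2, 1/3)
2·[HED] = -1, 2·[TPD] = -1/6
[HED]:[TPD] = -1:-1/6 = 6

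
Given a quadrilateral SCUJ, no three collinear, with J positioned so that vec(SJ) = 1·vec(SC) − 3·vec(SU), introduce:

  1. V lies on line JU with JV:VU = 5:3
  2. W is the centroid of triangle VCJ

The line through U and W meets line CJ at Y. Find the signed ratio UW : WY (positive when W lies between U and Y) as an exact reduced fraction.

UW:WY = 19/5

Assign S = (0, 0), C = (1, 0), U = (0, 1), J = (1, -3) — the answer is frame-independent, so this choice is without loss of generality.
1. V lies on line JU with JV:VU = 5:3 ⇒ V = (3/8, -1/2)
2. W is the centroid of triangle VCJ ⇒ W = (19/24, -7/6)
line UW meets CJ at Y = (1, -33/19)
W = U + t·(Y−U) with t = 19/24, so UW:WY = 19/24:5/24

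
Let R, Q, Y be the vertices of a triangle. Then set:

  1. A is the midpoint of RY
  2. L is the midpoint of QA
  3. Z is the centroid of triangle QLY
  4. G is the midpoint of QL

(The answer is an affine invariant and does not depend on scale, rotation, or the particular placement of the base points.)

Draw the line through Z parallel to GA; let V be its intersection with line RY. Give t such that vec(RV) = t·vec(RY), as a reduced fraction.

t = 2/3

Assign R = (0, 0), Q = (1, 0), Y = (0, 1) — the answer is frame-independent, so this choice is without loss of generality.
1. A is the midpoint of RY ⇒ A = (0, 1/2)
2. L is the midpoint of QA ⇒ L = (1/2, 1/4)
3. Z is the centroid of triangle QLY ⇒ Z = (1/2, 5/12)
4. G is the midpoint of QL ⇒ G = (3/4, 1/8)
through Z parallel to GA: direction (-3/4, 3/8); meets RY at V = (0, 2/3)
V = R + t·(Y−R) with t = 2/3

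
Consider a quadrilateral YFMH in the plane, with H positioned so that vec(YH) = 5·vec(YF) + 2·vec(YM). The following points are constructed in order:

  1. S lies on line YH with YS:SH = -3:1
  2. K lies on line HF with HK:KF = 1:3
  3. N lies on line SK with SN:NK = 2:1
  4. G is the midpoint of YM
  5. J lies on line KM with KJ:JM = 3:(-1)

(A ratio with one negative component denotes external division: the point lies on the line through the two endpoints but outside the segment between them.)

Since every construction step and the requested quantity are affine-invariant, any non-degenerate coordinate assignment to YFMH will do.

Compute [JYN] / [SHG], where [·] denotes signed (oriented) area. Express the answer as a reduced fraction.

Work in coordinates with Y = (0, 0), F = (1, 0), M = (0, 1), H = (5, 2).
1. S lies on line YH with YS:SH = -3:1 ⇒ S = (15/2, 3)
2. K lies on line HF with HK:KF = 1:3 ⇒ K = (4, 3/2)
3. N lies on line SK with SN:NK = 2:1 ⇒ N = (31/6, 2)
4. G is the midpoint of YM ⇒ G = (0, 1/2)
5. J lies on line KM with KJ:JM = 3:(-1) ⇒ J = (-2, 3/4)
2·[JYN] = 63/8, 2·[SHG] = -5/4
[JYN]:[SHG] = 63/8:-5/4 = -63/10

[JYN]:[SHG] = -63/10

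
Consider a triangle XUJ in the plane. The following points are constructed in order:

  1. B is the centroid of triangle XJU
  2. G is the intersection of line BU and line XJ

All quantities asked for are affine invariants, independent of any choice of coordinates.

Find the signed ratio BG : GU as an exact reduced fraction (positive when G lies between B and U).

BG:GU = -1/3

Work in coordinates with X = (0, 0), U = (1, 0), J = (0, 1).
1. B is the centroid of triangle XJU ⇒ B = (1/3, 1/3)
2. G is the intersection of line BU and line XJ ⇒ G = (0, 1/2)
G = B + t·(U−B) with t = -1/2, so BG:GU = t:(1−t) = -1/2:3/2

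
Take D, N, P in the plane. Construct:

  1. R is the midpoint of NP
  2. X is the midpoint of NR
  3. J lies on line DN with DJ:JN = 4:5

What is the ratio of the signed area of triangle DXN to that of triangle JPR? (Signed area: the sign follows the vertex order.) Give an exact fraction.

Work in coordinates with D = (0, 0), N = (1, 0), P = (0, 1).
1. R is the midpoint of NP ⇒ R = (1/2, 1/2)
2. X is the midpoint of NR ⇒ X = (3/4, 1/4)
3. J lies on line DN with DJ:JN = 4:5 ⇒ J = (4/9, 0)
2·[DXN] = -1/4, 2·[JPR] = -5/18
[DXN]:[JPR] = -1/4:-5/18 = 9/10

[DXN]:[JPR] = 9/10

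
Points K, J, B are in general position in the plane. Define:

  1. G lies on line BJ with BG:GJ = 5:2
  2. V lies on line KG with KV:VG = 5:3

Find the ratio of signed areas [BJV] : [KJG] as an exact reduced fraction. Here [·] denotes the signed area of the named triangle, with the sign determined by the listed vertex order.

[BJV]:[KJG] = -21/16

Set K = (0, 0), J = (1, 0), B = (0, 1); any affine frame gives the same invariant.
1. G lies on line BJ with BG:GJ = 5:2 ⇒ G = (5/7, 2/7)
2. V lies on line KG with KV:VG = 5:3 ⇒ V = (25/56, 5/28)
2·[BJV] = -3/8, 2·[KJG] = 2/7
[BJV]:[KJG] = -3/8:2/7 = -21/16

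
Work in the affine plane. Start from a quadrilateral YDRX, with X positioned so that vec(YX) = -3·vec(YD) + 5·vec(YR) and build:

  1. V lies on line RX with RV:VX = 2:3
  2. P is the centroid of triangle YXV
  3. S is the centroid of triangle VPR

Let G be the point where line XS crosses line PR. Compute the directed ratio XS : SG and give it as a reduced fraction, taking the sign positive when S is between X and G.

Set Y = (0, 0), D = (1, 0), R = (0, 1), X = (-3, 5); any affine frame gives the same invariant.
1. V lies on line RX with RV:VX = 2:3 ⇒ V = (-6/5, 13/5)
2. P is the centroid of triangle YXV ⇒ P = (-7/5, 38/15)
3. S is the centroid of triangle VPR ⇒ S = (-13/15, 92/45)
line XS meets PR at G = (-7/13, 62/39)
S = X + t·(G−X) with t = 13/15, so XS:SG = 13/15:2/15

XS:SG = 13/2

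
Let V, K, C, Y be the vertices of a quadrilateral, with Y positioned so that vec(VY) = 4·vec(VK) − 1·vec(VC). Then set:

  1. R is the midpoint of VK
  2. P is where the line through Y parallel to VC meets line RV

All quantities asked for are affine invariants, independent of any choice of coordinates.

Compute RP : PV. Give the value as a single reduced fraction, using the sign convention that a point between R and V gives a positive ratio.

RP:PV = -7/8

Choose coordinates V = (0, 0), K = (1, 0), C = (0, 1), Y = (4, -1).
1. R is the midpoint of VK ⇒ R = (1/2, 0)
2. P is where the line through Y parallel to VC meets line RV ⇒ P = (4, 0)
P = R + t·(V−R) with t = -7, so RP:PV = t:(1−t) = -7:8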